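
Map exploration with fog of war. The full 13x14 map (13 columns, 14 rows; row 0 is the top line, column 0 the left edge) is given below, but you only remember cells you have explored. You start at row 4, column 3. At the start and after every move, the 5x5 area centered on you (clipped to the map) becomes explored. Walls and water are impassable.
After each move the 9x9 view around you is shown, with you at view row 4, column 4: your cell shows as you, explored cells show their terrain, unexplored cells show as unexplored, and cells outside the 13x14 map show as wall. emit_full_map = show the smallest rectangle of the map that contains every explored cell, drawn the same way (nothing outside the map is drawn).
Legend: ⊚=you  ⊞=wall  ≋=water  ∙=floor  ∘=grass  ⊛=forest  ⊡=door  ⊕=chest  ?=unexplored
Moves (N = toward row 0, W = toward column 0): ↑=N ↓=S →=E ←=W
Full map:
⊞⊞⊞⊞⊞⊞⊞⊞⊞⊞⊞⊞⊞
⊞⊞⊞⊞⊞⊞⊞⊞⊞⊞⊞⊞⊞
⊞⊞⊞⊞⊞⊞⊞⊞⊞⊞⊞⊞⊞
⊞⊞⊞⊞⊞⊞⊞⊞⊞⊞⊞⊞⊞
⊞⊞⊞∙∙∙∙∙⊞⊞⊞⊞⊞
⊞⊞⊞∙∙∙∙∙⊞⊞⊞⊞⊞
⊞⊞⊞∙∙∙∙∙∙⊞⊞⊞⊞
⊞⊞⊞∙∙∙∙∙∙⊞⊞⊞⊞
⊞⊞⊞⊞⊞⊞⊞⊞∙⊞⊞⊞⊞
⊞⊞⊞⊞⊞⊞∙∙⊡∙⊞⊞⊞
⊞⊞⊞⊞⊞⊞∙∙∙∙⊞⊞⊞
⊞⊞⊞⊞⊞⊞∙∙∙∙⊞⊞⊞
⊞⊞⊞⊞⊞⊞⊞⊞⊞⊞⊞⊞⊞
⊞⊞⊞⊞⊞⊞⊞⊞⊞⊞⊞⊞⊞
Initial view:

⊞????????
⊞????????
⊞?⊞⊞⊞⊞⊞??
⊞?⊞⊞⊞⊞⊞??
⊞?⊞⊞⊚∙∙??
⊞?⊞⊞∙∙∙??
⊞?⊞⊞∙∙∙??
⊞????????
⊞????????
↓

⊞????????
⊞?⊞⊞⊞⊞⊞??
⊞?⊞⊞⊞⊞⊞??
⊞?⊞⊞∙∙∙??
⊞?⊞⊞⊚∙∙??
⊞?⊞⊞∙∙∙??
⊞?⊞⊞∙∙∙??
⊞????????
⊞????????

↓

⊞?⊞⊞⊞⊞⊞??
⊞?⊞⊞⊞⊞⊞??
⊞?⊞⊞∙∙∙??
⊞?⊞⊞∙∙∙??
⊞?⊞⊞⊚∙∙??
⊞?⊞⊞∙∙∙??
⊞?⊞⊞⊞⊞⊞??
⊞????????
⊞????????

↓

⊞?⊞⊞⊞⊞⊞??
⊞?⊞⊞∙∙∙??
⊞?⊞⊞∙∙∙??
⊞?⊞⊞∙∙∙??
⊞?⊞⊞⊚∙∙??
⊞?⊞⊞⊞⊞⊞??
⊞?⊞⊞⊞⊞⊞??
⊞????????
⊞????????

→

?⊞⊞⊞⊞⊞???
?⊞⊞∙∙∙???
?⊞⊞∙∙∙∙??
?⊞⊞∙∙∙∙??
?⊞⊞∙⊚∙∙??
?⊞⊞⊞⊞⊞⊞??
?⊞⊞⊞⊞⊞∙??
?????????
?????????

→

⊞⊞⊞⊞⊞????
⊞⊞∙∙∙????
⊞⊞∙∙∙∙∙??
⊞⊞∙∙∙∙∙??
⊞⊞∙∙⊚∙∙??
⊞⊞⊞⊞⊞⊞⊞??
⊞⊞⊞⊞⊞∙∙??
?????????
?????????

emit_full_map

⊞⊞⊞⊞⊞??
⊞⊞⊞⊞⊞??
⊞⊞∙∙∙??
⊞⊞∙∙∙∙∙
⊞⊞∙∙∙∙∙
⊞⊞∙∙⊚∙∙
⊞⊞⊞⊞⊞⊞⊞
⊞⊞⊞⊞⊞∙∙

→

⊞⊞⊞⊞?????
⊞∙∙∙?????
⊞∙∙∙∙∙⊞??
⊞∙∙∙∙∙∙??
⊞∙∙∙⊚∙∙??
⊞⊞⊞⊞⊞⊞∙??
⊞⊞⊞⊞∙∙⊡??
?????????
?????????

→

⊞⊞⊞??????
∙∙∙??????
∙∙∙∙∙⊞⊞??
∙∙∙∙∙∙⊞??
∙∙∙∙⊚∙⊞??
⊞⊞⊞⊞⊞∙⊞??
⊞⊞⊞∙∙⊡∙??
?????????
?????????

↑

⊞⊞⊞??????
⊞⊞⊞??????
∙∙∙∙∙⊞⊞??
∙∙∙∙∙⊞⊞??
∙∙∙∙⊚∙⊞??
∙∙∙∙∙∙⊞??
⊞⊞⊞⊞⊞∙⊞??
⊞⊞⊞∙∙⊡∙??
?????????

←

⊞⊞⊞⊞?????
⊞⊞⊞⊞?????
⊞∙∙∙∙∙⊞⊞?
⊞∙∙∙∙∙⊞⊞?
⊞∙∙∙⊚∙∙⊞?
⊞∙∙∙∙∙∙⊞?
⊞⊞⊞⊞⊞⊞∙⊞?
⊞⊞⊞⊞∙∙⊡∙?
?????????

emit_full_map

⊞⊞⊞⊞⊞????
⊞⊞⊞⊞⊞????
⊞⊞∙∙∙∙∙⊞⊞
⊞⊞∙∙∙∙∙⊞⊞
⊞⊞∙∙∙⊚∙∙⊞
⊞⊞∙∙∙∙∙∙⊞
⊞⊞⊞⊞⊞⊞⊞∙⊞
⊞⊞⊞⊞⊞∙∙⊡∙

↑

?????????
⊞⊞⊞⊞?????
⊞⊞⊞⊞⊞⊞⊞??
⊞∙∙∙∙∙⊞⊞?
⊞∙∙∙⊚∙⊞⊞?
⊞∙∙∙∙∙∙⊞?
⊞∙∙∙∙∙∙⊞?
⊞⊞⊞⊞⊞⊞∙⊞?
⊞⊞⊞⊞∙∙⊡∙?

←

?????????
⊞⊞⊞⊞⊞????
⊞⊞⊞⊞⊞⊞⊞⊞?
⊞⊞∙∙∙∙∙⊞⊞
⊞⊞∙∙⊚∙∙⊞⊞
⊞⊞∙∙∙∙∙∙⊞
⊞⊞∙∙∙∙∙∙⊞
⊞⊞⊞⊞⊞⊞⊞∙⊞
⊞⊞⊞⊞⊞∙∙⊡∙

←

?????????
?⊞⊞⊞⊞⊞???
?⊞⊞⊞⊞⊞⊞⊞⊞
?⊞⊞∙∙∙∙∙⊞
?⊞⊞∙⊚∙∙∙⊞
?⊞⊞∙∙∙∙∙∙
?⊞⊞∙∙∙∙∙∙
?⊞⊞⊞⊞⊞⊞⊞∙
?⊞⊞⊞⊞⊞∙∙⊡

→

?????????
⊞⊞⊞⊞⊞????
⊞⊞⊞⊞⊞⊞⊞⊞?
⊞⊞∙∙∙∙∙⊞⊞
⊞⊞∙∙⊚∙∙⊞⊞
⊞⊞∙∙∙∙∙∙⊞
⊞⊞∙∙∙∙∙∙⊞
⊞⊞⊞⊞⊞⊞⊞∙⊞
⊞⊞⊞⊞⊞∙∙⊡∙

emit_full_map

⊞⊞⊞⊞⊞????
⊞⊞⊞⊞⊞⊞⊞⊞?
⊞⊞∙∙∙∙∙⊞⊞
⊞⊞∙∙⊚∙∙⊞⊞
⊞⊞∙∙∙∙∙∙⊞
⊞⊞∙∙∙∙∙∙⊞
⊞⊞⊞⊞⊞⊞⊞∙⊞
⊞⊞⊞⊞⊞∙∙⊡∙


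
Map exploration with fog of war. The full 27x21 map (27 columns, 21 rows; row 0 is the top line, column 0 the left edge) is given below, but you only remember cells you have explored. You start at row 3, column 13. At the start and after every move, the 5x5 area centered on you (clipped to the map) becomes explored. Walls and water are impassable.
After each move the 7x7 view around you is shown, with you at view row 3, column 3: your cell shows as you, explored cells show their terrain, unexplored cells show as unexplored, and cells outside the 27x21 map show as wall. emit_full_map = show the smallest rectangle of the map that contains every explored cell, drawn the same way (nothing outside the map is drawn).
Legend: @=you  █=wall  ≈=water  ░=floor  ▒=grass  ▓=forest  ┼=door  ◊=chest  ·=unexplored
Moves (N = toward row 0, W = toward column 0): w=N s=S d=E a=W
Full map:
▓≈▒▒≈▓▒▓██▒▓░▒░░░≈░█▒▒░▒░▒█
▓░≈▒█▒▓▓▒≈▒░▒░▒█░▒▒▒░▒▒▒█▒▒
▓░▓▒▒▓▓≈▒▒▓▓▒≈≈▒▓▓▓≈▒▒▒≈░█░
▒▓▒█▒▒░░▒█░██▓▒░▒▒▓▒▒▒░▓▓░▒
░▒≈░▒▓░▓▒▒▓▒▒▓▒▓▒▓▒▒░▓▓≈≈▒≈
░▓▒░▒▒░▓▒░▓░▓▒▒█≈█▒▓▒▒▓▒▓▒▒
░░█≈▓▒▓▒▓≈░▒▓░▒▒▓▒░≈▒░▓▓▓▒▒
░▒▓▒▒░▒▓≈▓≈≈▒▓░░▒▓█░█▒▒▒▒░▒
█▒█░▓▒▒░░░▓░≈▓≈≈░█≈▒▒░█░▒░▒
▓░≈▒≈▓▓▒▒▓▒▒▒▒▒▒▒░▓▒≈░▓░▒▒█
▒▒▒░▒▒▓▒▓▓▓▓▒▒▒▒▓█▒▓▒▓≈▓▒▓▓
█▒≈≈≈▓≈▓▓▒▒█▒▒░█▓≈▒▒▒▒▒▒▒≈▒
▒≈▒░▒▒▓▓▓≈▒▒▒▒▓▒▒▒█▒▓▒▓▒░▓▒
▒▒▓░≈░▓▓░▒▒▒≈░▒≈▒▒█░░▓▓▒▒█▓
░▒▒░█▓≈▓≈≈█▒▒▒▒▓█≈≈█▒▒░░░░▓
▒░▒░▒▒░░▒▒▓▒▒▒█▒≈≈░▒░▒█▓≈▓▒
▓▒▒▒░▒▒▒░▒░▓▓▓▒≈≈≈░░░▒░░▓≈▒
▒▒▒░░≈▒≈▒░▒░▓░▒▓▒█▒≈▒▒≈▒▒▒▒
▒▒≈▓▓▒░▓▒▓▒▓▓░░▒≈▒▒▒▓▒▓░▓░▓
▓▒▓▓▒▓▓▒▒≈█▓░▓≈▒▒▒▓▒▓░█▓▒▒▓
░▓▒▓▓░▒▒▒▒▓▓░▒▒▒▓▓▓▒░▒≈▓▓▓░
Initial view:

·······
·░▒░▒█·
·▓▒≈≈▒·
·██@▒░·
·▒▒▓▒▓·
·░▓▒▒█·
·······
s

·░▒░▒█·
·▓▒≈≈▒·
·██▓▒░·
·▒▒@▒▓·
·░▓▒▒█·
·▒▓░▒▒·
·······

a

··░▒░▒█
·▓▓▒≈≈▒
·░██▓▒░
·▓▒@▓▒▓
·▓░▓▒▒█
·░▒▓░▒▒
·······

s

·▓▓▒≈≈▒
·░██▓▒░
·▓▒▒▓▒▓
·▓░@▒▒█
·░▒▓░▒▒
·≈≈▒▓░·
·······

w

··░▒░▒█
·▓▓▒≈≈▒
·░██▓▒░
·▓▒@▓▒▓
·▓░▓▒▒█
·░▒▓░▒▒
·≈≈▒▓░·

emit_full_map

·░▒░▒█
▓▓▒≈≈▒
░██▓▒░
▓▒@▓▒▓
▓░▓▒▒█
░▒▓░▒▒
≈≈▒▓░·

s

·▓▓▒≈≈▒
·░██▓▒░
·▓▒▒▓▒▓
·▓░@▒▒█
·░▒▓░▒▒
·≈≈▒▓░·
·······

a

··▓▓▒≈≈
·█░██▓▒
·▒▓▒▒▓▒
·░▓@▓▒▒
·≈░▒▓░▒
·▓≈≈▒▓░
·······

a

···▓▓▒≈
·▒█░██▓
·▒▒▓▒▒▓
·▒░@░▓▒
·▓≈░▒▓░
·≈▓≈≈▒▓
·······

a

····▓▓▒
·░▒█░██
·▓▒▒▓▒▒
·▓▒@▓░▓
·▒▓≈░▒▓
·▓≈▓≈≈▒
·······

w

·····░▒
·≈▒▒▓▓▒
·░▒█░██
·▓▒@▓▒▒
·▓▒░▓░▓
·▒▓≈░▒▓
·▓≈▓≈≈▒

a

······░
·▓≈▒▒▓▓
·░░▒█░█
·░▓@▒▓▒
·░▓▒░▓░
·▓▒▓≈░▒
··▓≈▓≈≈

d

·····░▒
▓≈▒▒▓▓▒
░░▒█░██
░▓▒@▓▒▒
░▓▒░▓░▓
▓▒▓≈░▒▓
·▓≈▓≈≈▒

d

····░▒░
≈▒▒▓▓▒≈
░▒█░██▓
▓▒▒@▒▒▓
▓▒░▓░▓▒
▒▓≈░▒▓░
▓≈▓≈≈▒▓

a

·····░▒
▓≈▒▒▓▓▒
░░▒█░██
░▓▒@▓▒▒
░▓▒░▓░▓
▓▒▓≈░▒▓
·▓≈▓≈≈▒

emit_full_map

·····░▒░▒█
▓≈▒▒▓▓▒≈≈▒
░░▒█░██▓▒░
░▓▒@▓▒▒▓▒▓
░▓▒░▓░▓▒▒█
▓▒▓≈░▒▓░▒▒
·▓≈▓≈≈▒▓░·

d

····░▒░
≈▒▒▓▓▒≈
░▒█░██▓
▓▒▒@▒▒▓
▓▒░▓░▓▒
▒▓≈░▒▓░
▓≈▓≈≈▒▓

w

·······
·▒≈▒░▒░
≈▒▒▓▓▒≈
░▒█@██▓
▓▒▒▓▒▒▓
▓▒░▓░▓▒
▒▓≈░▒▓░

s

·▒≈▒░▒░
≈▒▒▓▓▒≈
░▒█░██▓
▓▒▒@▒▒▓
▓▒░▓░▓▒
▒▓≈░▒▓░
▓≈▓≈≈▒▓

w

·······
·▒≈▒░▒░
≈▒▒▓▓▒≈
░▒█@██▓
▓▒▒▓▒▒▓
▓▒░▓░▓▒
▒▓≈░▒▓░

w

███████
·██▒▓░·
·▒≈▒░▒░
≈▒▒@▓▒≈
░▒█░██▓
▓▒▒▓▒▒▓
▓▒░▓░▓▒

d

███████
██▒▓░▒·
▒≈▒░▒░▒
▒▒▓@▒≈≈
▒█░██▓▒
▒▒▓▒▒▓▒
▒░▓░▓▒▒

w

███████
███████
██▒▓░▒·
▒≈▒@▒░▒
▒▒▓▓▒≈≈
▒█░██▓▒
▒▒▓▒▒▓▒

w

███████
███████
███████
██▒@░▒·
▒≈▒░▒░▒
▒▒▓▓▒≈≈
▒█░██▓▒

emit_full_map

··██▒@░▒··
··▒≈▒░▒░▒█
▓≈▒▒▓▓▒≈≈▒
░░▒█░██▓▒░
░▓▒▒▓▒▒▓▒▓
░▓▒░▓░▓▒▒█
▓▒▓≈░▒▓░▒▒
·▓≈▓≈≈▒▓░·

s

███████
███████
██▒▓░▒·
▒≈▒@▒░▒
▒▒▓▓▒≈≈
▒█░██▓▒
▒▒▓▒▒▓▒

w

███████
███████
███████
██▒@░▒·
▒≈▒░▒░▒
▒▒▓▓▒≈≈
▒█░██▓▒

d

███████
███████
███████
█▒▓@▒░·
≈▒░▒░▒█
▒▓▓▒≈≈▒
█░██▓▒░

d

███████
███████
███████
▒▓░@░░·
▒░▒░▒█·
▓▓▒≈≈▒·
░██▓▒░·

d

███████
███████
███████
▓░▒@░░·
░▒░▒█░·
▓▒≈≈▒▓·
██▓▒░··

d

███████
███████
███████
░▒░@░≈·
▒░▒█░▒·
▒≈≈▒▓▓·
█▓▒░···

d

███████
███████
███████
▒░░@≈░·
░▒█░▒▒·
≈≈▒▓▓▓·
▓▒░····

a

███████
███████
███████
░▒░@░≈░
▒░▒█░▒▒
▒≈≈▒▓▓▓
█▓▒░···

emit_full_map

··██▒▓░▒░@░≈░
··▒≈▒░▒░▒█░▒▒
▓≈▒▒▓▓▒≈≈▒▓▓▓
░░▒█░██▓▒░···
░▓▒▒▓▒▒▓▒▓···
░▓▒░▓░▓▒▒█···
▓▒▓≈░▒▓░▒▒···
·▓≈▓≈≈▒▓░····

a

███████
███████
███████
▓░▒@░░≈
░▒░▒█░▒
▓▒≈≈▒▓▓
██▓▒░··

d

███████
███████
███████
░▒░@░≈░
▒░▒█░▒▒
▒≈≈▒▓▓▓
█▓▒░···

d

███████
███████
███████
▒░░@≈░·
░▒█░▒▒·
≈≈▒▓▓▓·
▓▒░····


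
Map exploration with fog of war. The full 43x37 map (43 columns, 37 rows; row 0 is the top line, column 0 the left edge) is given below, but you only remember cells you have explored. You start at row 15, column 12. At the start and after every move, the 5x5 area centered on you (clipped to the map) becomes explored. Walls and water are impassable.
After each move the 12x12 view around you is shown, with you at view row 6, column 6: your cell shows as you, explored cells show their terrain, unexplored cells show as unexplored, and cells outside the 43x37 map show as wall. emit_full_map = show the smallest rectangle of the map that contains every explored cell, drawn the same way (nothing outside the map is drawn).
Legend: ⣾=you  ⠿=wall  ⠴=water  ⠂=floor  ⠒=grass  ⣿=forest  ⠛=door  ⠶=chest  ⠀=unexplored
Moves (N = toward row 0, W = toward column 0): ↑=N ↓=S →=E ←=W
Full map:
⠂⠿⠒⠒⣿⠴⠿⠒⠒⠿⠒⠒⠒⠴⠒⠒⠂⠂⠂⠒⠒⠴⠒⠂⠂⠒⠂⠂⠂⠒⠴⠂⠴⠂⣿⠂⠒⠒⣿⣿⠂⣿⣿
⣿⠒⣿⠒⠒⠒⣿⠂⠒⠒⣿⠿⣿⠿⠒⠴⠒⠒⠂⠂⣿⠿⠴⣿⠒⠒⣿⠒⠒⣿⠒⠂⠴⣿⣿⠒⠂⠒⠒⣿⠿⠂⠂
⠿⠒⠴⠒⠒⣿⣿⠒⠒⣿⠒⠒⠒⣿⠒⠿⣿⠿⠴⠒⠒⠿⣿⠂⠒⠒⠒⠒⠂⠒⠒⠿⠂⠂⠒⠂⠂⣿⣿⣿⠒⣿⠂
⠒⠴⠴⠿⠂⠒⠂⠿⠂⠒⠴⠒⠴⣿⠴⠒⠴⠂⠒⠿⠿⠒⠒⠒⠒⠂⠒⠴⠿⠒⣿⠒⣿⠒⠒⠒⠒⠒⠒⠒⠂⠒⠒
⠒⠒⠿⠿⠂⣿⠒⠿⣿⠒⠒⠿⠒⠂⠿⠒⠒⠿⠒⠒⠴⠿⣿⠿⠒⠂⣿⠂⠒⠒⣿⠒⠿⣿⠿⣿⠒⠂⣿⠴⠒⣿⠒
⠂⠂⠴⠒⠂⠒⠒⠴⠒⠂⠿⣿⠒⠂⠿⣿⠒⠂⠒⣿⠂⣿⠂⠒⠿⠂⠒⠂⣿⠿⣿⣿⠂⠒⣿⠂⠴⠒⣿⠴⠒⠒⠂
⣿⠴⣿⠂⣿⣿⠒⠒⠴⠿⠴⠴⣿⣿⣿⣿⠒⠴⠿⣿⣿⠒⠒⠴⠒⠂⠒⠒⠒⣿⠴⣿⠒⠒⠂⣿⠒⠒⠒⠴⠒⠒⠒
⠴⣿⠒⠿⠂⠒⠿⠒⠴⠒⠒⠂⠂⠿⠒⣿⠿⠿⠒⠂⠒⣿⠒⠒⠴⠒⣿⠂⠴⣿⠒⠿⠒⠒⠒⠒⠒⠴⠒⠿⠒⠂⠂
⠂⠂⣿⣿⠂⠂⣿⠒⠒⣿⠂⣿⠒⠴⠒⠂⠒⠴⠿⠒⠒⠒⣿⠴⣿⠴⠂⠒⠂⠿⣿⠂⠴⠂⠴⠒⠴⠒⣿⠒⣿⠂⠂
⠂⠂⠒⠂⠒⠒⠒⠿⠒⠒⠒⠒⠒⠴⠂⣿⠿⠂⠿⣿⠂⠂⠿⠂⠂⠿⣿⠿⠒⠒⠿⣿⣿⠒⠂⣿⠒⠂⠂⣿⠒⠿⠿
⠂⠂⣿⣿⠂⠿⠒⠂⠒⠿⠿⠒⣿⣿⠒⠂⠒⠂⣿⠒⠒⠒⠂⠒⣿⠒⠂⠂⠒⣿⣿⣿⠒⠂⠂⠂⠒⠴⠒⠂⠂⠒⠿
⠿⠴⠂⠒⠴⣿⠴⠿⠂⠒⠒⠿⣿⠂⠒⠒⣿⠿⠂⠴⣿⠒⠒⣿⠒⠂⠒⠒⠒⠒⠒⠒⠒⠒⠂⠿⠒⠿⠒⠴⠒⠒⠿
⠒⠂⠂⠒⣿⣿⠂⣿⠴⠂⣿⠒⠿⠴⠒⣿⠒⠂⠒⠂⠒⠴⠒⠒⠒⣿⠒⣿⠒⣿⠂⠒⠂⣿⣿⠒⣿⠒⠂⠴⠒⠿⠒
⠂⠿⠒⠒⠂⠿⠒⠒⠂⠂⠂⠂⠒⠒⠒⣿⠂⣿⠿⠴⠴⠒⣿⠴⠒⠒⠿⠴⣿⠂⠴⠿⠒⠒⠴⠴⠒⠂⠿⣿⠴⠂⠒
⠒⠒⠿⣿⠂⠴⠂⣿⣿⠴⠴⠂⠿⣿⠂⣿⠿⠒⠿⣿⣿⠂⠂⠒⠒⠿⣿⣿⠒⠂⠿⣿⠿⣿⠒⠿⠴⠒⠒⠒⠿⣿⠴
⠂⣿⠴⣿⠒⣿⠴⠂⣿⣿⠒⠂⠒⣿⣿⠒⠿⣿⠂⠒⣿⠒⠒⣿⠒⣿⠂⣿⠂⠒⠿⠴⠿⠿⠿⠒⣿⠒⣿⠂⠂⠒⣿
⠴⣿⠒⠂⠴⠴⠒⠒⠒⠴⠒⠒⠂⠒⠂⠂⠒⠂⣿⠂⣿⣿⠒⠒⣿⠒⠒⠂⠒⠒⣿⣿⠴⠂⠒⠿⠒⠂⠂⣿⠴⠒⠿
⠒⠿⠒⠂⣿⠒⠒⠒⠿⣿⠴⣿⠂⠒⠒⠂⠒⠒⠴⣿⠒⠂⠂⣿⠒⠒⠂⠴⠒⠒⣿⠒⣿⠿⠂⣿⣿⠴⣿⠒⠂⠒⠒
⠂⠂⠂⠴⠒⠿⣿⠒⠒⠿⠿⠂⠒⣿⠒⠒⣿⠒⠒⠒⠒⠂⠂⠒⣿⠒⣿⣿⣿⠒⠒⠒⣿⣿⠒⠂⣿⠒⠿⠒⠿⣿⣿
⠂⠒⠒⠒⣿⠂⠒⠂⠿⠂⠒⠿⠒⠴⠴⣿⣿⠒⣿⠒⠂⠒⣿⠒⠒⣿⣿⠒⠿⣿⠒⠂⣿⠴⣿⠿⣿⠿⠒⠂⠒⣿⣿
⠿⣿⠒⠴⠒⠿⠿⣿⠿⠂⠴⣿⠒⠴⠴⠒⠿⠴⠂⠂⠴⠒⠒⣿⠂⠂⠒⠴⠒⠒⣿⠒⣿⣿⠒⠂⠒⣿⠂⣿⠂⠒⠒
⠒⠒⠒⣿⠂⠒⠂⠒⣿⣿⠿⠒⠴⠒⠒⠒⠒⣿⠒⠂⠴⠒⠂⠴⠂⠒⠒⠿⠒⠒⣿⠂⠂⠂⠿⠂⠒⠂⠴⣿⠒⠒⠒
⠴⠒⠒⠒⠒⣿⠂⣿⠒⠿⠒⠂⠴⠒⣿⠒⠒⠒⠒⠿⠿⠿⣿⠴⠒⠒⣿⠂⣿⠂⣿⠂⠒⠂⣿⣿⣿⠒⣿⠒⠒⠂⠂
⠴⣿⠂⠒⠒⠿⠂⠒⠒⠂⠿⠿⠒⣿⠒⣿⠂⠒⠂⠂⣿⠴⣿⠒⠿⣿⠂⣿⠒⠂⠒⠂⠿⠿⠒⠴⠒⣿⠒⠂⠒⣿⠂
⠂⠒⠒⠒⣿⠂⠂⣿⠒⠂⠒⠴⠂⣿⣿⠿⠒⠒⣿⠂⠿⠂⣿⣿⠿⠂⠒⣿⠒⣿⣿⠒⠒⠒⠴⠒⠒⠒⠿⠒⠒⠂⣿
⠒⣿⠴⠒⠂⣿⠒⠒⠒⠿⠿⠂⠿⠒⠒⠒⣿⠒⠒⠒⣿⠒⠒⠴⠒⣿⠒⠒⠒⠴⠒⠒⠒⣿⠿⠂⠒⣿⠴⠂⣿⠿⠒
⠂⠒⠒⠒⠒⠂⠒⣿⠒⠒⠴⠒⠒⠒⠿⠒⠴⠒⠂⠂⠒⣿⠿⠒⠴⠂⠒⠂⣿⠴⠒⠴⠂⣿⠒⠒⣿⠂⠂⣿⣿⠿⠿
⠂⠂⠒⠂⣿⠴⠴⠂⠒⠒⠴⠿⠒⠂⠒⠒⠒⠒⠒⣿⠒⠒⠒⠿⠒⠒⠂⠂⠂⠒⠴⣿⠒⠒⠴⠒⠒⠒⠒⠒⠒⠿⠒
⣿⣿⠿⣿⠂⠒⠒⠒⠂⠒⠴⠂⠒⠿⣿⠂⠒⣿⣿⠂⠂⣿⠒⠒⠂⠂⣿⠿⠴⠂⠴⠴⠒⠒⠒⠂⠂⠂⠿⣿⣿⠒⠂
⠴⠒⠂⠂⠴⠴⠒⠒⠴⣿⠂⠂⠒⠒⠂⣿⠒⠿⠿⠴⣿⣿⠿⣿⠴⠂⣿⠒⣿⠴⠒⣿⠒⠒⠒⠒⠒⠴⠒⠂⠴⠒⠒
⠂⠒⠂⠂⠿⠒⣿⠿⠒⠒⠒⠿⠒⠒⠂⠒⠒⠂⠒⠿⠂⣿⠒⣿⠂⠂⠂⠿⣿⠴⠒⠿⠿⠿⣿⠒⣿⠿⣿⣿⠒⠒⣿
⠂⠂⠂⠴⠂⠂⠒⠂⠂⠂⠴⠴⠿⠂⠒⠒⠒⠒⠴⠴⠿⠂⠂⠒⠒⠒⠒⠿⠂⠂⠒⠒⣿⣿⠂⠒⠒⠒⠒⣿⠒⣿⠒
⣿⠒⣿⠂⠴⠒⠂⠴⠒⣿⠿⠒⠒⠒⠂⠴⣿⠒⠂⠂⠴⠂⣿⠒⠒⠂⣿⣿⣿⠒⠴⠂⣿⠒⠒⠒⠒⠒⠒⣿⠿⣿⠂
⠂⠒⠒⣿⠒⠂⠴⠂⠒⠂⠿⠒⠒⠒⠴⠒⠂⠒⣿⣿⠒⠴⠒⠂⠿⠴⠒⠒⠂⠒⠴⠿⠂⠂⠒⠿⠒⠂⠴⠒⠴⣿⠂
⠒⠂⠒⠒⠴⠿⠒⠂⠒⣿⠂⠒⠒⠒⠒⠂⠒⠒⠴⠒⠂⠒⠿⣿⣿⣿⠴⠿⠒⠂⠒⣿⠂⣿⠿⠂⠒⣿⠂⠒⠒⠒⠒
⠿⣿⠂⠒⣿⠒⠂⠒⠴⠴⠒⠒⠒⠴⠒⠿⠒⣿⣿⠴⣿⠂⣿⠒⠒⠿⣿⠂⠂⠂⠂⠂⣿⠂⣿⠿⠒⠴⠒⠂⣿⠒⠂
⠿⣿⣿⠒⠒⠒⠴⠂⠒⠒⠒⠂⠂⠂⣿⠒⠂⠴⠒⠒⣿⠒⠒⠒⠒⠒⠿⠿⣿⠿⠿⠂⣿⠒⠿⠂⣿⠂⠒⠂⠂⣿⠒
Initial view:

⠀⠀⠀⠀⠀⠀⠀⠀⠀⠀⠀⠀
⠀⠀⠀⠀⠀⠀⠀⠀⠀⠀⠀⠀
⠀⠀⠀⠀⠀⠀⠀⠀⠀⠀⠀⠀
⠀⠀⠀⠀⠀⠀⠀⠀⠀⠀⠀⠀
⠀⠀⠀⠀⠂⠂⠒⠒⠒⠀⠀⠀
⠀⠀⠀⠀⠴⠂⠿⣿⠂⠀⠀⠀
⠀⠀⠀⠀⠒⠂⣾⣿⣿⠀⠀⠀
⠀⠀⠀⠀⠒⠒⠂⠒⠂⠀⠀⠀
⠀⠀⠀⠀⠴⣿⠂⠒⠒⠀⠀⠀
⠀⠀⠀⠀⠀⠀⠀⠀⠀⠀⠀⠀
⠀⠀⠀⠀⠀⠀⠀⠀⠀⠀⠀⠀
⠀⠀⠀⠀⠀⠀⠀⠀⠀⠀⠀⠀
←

⠀⠀⠀⠀⠀⠀⠀⠀⠀⠀⠀⠀
⠀⠀⠀⠀⠀⠀⠀⠀⠀⠀⠀⠀
⠀⠀⠀⠀⠀⠀⠀⠀⠀⠀⠀⠀
⠀⠀⠀⠀⠀⠀⠀⠀⠀⠀⠀⠀
⠀⠀⠀⠀⠂⠂⠂⠒⠒⠒⠀⠀
⠀⠀⠀⠀⠴⠴⠂⠿⣿⠂⠀⠀
⠀⠀⠀⠀⣿⠒⣾⠒⣿⣿⠀⠀
⠀⠀⠀⠀⠴⠒⠒⠂⠒⠂⠀⠀
⠀⠀⠀⠀⣿⠴⣿⠂⠒⠒⠀⠀
⠀⠀⠀⠀⠀⠀⠀⠀⠀⠀⠀⠀
⠀⠀⠀⠀⠀⠀⠀⠀⠀⠀⠀⠀
⠀⠀⠀⠀⠀⠀⠀⠀⠀⠀⠀⠀

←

⠀⠀⠀⠀⠀⠀⠀⠀⠀⠀⠀⠀
⠀⠀⠀⠀⠀⠀⠀⠀⠀⠀⠀⠀
⠀⠀⠀⠀⠀⠀⠀⠀⠀⠀⠀⠀
⠀⠀⠀⠀⠀⠀⠀⠀⠀⠀⠀⠀
⠀⠀⠀⠀⠂⠂⠂⠂⠒⠒⠒⠀
⠀⠀⠀⠀⣿⠴⠴⠂⠿⣿⠂⠀
⠀⠀⠀⠀⣿⣿⣾⠂⠒⣿⣿⠀
⠀⠀⠀⠀⠒⠴⠒⠒⠂⠒⠂⠀
⠀⠀⠀⠀⠿⣿⠴⣿⠂⠒⠒⠀
⠀⠀⠀⠀⠀⠀⠀⠀⠀⠀⠀⠀
⠀⠀⠀⠀⠀⠀⠀⠀⠀⠀⠀⠀
⠀⠀⠀⠀⠀⠀⠀⠀⠀⠀⠀⠀

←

⠀⠀⠀⠀⠀⠀⠀⠀⠀⠀⠀⠀
⠀⠀⠀⠀⠀⠀⠀⠀⠀⠀⠀⠀
⠀⠀⠀⠀⠀⠀⠀⠀⠀⠀⠀⠀
⠀⠀⠀⠀⠀⠀⠀⠀⠀⠀⠀⠀
⠀⠀⠀⠀⠒⠂⠂⠂⠂⠒⠒⠒
⠀⠀⠀⠀⣿⣿⠴⠴⠂⠿⣿⠂
⠀⠀⠀⠀⠂⣿⣾⠒⠂⠒⣿⣿
⠀⠀⠀⠀⠒⠒⠴⠒⠒⠂⠒⠂
⠀⠀⠀⠀⠒⠿⣿⠴⣿⠂⠒⠒
⠀⠀⠀⠀⠀⠀⠀⠀⠀⠀⠀⠀
⠀⠀⠀⠀⠀⠀⠀⠀⠀⠀⠀⠀
⠀⠀⠀⠀⠀⠀⠀⠀⠀⠀⠀⠀

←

⠀⠀⠀⠀⠀⠀⠀⠀⠀⠀⠀⠀
⠀⠀⠀⠀⠀⠀⠀⠀⠀⠀⠀⠀
⠀⠀⠀⠀⠀⠀⠀⠀⠀⠀⠀⠀
⠀⠀⠀⠀⠀⠀⠀⠀⠀⠀⠀⠀
⠀⠀⠀⠀⠒⠒⠂⠂⠂⠂⠒⠒
⠀⠀⠀⠀⠂⣿⣿⠴⠴⠂⠿⣿
⠀⠀⠀⠀⠴⠂⣾⣿⠒⠂⠒⣿
⠀⠀⠀⠀⠒⠒⠒⠴⠒⠒⠂⠒
⠀⠀⠀⠀⠒⠒⠿⣿⠴⣿⠂⠒
⠀⠀⠀⠀⠀⠀⠀⠀⠀⠀⠀⠀
⠀⠀⠀⠀⠀⠀⠀⠀⠀⠀⠀⠀
⠀⠀⠀⠀⠀⠀⠀⠀⠀⠀⠀⠀

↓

⠀⠀⠀⠀⠀⠀⠀⠀⠀⠀⠀⠀
⠀⠀⠀⠀⠀⠀⠀⠀⠀⠀⠀⠀
⠀⠀⠀⠀⠀⠀⠀⠀⠀⠀⠀⠀
⠀⠀⠀⠀⠒⠒⠂⠂⠂⠂⠒⠒
⠀⠀⠀⠀⠂⣿⣿⠴⠴⠂⠿⣿
⠀⠀⠀⠀⠴⠂⣿⣿⠒⠂⠒⣿
⠀⠀⠀⠀⠒⠒⣾⠴⠒⠒⠂⠒
⠀⠀⠀⠀⠒⠒⠿⣿⠴⣿⠂⠒
⠀⠀⠀⠀⣿⠒⠒⠿⠿⠀⠀⠀
⠀⠀⠀⠀⠀⠀⠀⠀⠀⠀⠀⠀
⠀⠀⠀⠀⠀⠀⠀⠀⠀⠀⠀⠀
⠀⠀⠀⠀⠀⠀⠀⠀⠀⠀⠀⠀

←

⠀⠀⠀⠀⠀⠀⠀⠀⠀⠀⠀⠀
⠀⠀⠀⠀⠀⠀⠀⠀⠀⠀⠀⠀
⠀⠀⠀⠀⠀⠀⠀⠀⠀⠀⠀⠀
⠀⠀⠀⠀⠀⠒⠒⠂⠂⠂⠂⠒
⠀⠀⠀⠀⠴⠂⣿⣿⠴⠴⠂⠿
⠀⠀⠀⠀⣿⠴⠂⣿⣿⠒⠂⠒
⠀⠀⠀⠀⠴⠒⣾⠒⠴⠒⠒⠂
⠀⠀⠀⠀⠒⠒⠒⠿⣿⠴⣿⠂
⠀⠀⠀⠀⠿⣿⠒⠒⠿⠿⠀⠀
⠀⠀⠀⠀⠀⠀⠀⠀⠀⠀⠀⠀
⠀⠀⠀⠀⠀⠀⠀⠀⠀⠀⠀⠀
⠀⠀⠀⠀⠀⠀⠀⠀⠀⠀⠀⠀

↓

⠀⠀⠀⠀⠀⠀⠀⠀⠀⠀⠀⠀
⠀⠀⠀⠀⠀⠀⠀⠀⠀⠀⠀⠀
⠀⠀⠀⠀⠀⠒⠒⠂⠂⠂⠂⠒
⠀⠀⠀⠀⠴⠂⣿⣿⠴⠴⠂⠿
⠀⠀⠀⠀⣿⠴⠂⣿⣿⠒⠂⠒
⠀⠀⠀⠀⠴⠒⠒⠒⠴⠒⠒⠂
⠀⠀⠀⠀⠒⠒⣾⠿⣿⠴⣿⠂
⠀⠀⠀⠀⠿⣿⠒⠒⠿⠿⠀⠀
⠀⠀⠀⠀⠂⠒⠂⠿⠂⠀⠀⠀
⠀⠀⠀⠀⠀⠀⠀⠀⠀⠀⠀⠀
⠀⠀⠀⠀⠀⠀⠀⠀⠀⠀⠀⠀
⠀⠀⠀⠀⠀⠀⠀⠀⠀⠀⠀⠀

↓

⠀⠀⠀⠀⠀⠀⠀⠀⠀⠀⠀⠀
⠀⠀⠀⠀⠀⠒⠒⠂⠂⠂⠂⠒
⠀⠀⠀⠀⠴⠂⣿⣿⠴⠴⠂⠿
⠀⠀⠀⠀⣿⠴⠂⣿⣿⠒⠂⠒
⠀⠀⠀⠀⠴⠒⠒⠒⠴⠒⠒⠂
⠀⠀⠀⠀⠒⠒⠒⠿⣿⠴⣿⠂
⠀⠀⠀⠀⠿⣿⣾⠒⠿⠿⠀⠀
⠀⠀⠀⠀⠂⠒⠂⠿⠂⠀⠀⠀
⠀⠀⠀⠀⠿⠿⣿⠿⠂⠀⠀⠀
⠀⠀⠀⠀⠀⠀⠀⠀⠀⠀⠀⠀
⠀⠀⠀⠀⠀⠀⠀⠀⠀⠀⠀⠀
⠀⠀⠀⠀⠀⠀⠀⠀⠀⠀⠀⠀

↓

⠀⠀⠀⠀⠀⠒⠒⠂⠂⠂⠂⠒
⠀⠀⠀⠀⠴⠂⣿⣿⠴⠴⠂⠿
⠀⠀⠀⠀⣿⠴⠂⣿⣿⠒⠂⠒
⠀⠀⠀⠀⠴⠒⠒⠒⠴⠒⠒⠂
⠀⠀⠀⠀⠒⠒⠒⠿⣿⠴⣿⠂
⠀⠀⠀⠀⠿⣿⠒⠒⠿⠿⠀⠀
⠀⠀⠀⠀⠂⠒⣾⠿⠂⠀⠀⠀
⠀⠀⠀⠀⠿⠿⣿⠿⠂⠀⠀⠀
⠀⠀⠀⠀⠒⠂⠒⣿⣿⠀⠀⠀
⠀⠀⠀⠀⠀⠀⠀⠀⠀⠀⠀⠀
⠀⠀⠀⠀⠀⠀⠀⠀⠀⠀⠀⠀
⠀⠀⠀⠀⠀⠀⠀⠀⠀⠀⠀⠀

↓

⠀⠀⠀⠀⠴⠂⣿⣿⠴⠴⠂⠿
⠀⠀⠀⠀⣿⠴⠂⣿⣿⠒⠂⠒
⠀⠀⠀⠀⠴⠒⠒⠒⠴⠒⠒⠂
⠀⠀⠀⠀⠒⠒⠒⠿⣿⠴⣿⠂
⠀⠀⠀⠀⠿⣿⠒⠒⠿⠿⠀⠀
⠀⠀⠀⠀⠂⠒⠂⠿⠂⠀⠀⠀
⠀⠀⠀⠀⠿⠿⣾⠿⠂⠀⠀⠀
⠀⠀⠀⠀⠒⠂⠒⣿⣿⠀⠀⠀
⠀⠀⠀⠀⣿⠂⣿⠒⠿⠀⠀⠀
⠀⠀⠀⠀⠀⠀⠀⠀⠀⠀⠀⠀
⠀⠀⠀⠀⠀⠀⠀⠀⠀⠀⠀⠀
⠀⠀⠀⠀⠀⠀⠀⠀⠀⠀⠀⠀

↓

⠀⠀⠀⠀⣿⠴⠂⣿⣿⠒⠂⠒
⠀⠀⠀⠀⠴⠒⠒⠒⠴⠒⠒⠂
⠀⠀⠀⠀⠒⠒⠒⠿⣿⠴⣿⠂
⠀⠀⠀⠀⠿⣿⠒⠒⠿⠿⠀⠀
⠀⠀⠀⠀⠂⠒⠂⠿⠂⠀⠀⠀
⠀⠀⠀⠀⠿⠿⣿⠿⠂⠀⠀⠀
⠀⠀⠀⠀⠒⠂⣾⣿⣿⠀⠀⠀
⠀⠀⠀⠀⣿⠂⣿⠒⠿⠀⠀⠀
⠀⠀⠀⠀⠿⠂⠒⠒⠂⠀⠀⠀
⠀⠀⠀⠀⠀⠀⠀⠀⠀⠀⠀⠀
⠀⠀⠀⠀⠀⠀⠀⠀⠀⠀⠀⠀
⠀⠀⠀⠀⠀⠀⠀⠀⠀⠀⠀⠀

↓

⠀⠀⠀⠀⠴⠒⠒⠒⠴⠒⠒⠂
⠀⠀⠀⠀⠒⠒⠒⠿⣿⠴⣿⠂
⠀⠀⠀⠀⠿⣿⠒⠒⠿⠿⠀⠀
⠀⠀⠀⠀⠂⠒⠂⠿⠂⠀⠀⠀
⠀⠀⠀⠀⠿⠿⣿⠿⠂⠀⠀⠀
⠀⠀⠀⠀⠒⠂⠒⣿⣿⠀⠀⠀
⠀⠀⠀⠀⣿⠂⣾⠒⠿⠀⠀⠀
⠀⠀⠀⠀⠿⠂⠒⠒⠂⠀⠀⠀
⠀⠀⠀⠀⠂⠂⣿⠒⠂⠀⠀⠀
⠀⠀⠀⠀⠀⠀⠀⠀⠀⠀⠀⠀
⠀⠀⠀⠀⠀⠀⠀⠀⠀⠀⠀⠀
⠀⠀⠀⠀⠀⠀⠀⠀⠀⠀⠀⠀

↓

⠀⠀⠀⠀⠒⠒⠒⠿⣿⠴⣿⠂
⠀⠀⠀⠀⠿⣿⠒⠒⠿⠿⠀⠀
⠀⠀⠀⠀⠂⠒⠂⠿⠂⠀⠀⠀
⠀⠀⠀⠀⠿⠿⣿⠿⠂⠀⠀⠀
⠀⠀⠀⠀⠒⠂⠒⣿⣿⠀⠀⠀
⠀⠀⠀⠀⣿⠂⣿⠒⠿⠀⠀⠀
⠀⠀⠀⠀⠿⠂⣾⠒⠂⠀⠀⠀
⠀⠀⠀⠀⠂⠂⣿⠒⠂⠀⠀⠀
⠀⠀⠀⠀⣿⠒⠒⠒⠿⠀⠀⠀
⠀⠀⠀⠀⠀⠀⠀⠀⠀⠀⠀⠀
⠀⠀⠀⠀⠀⠀⠀⠀⠀⠀⠀⠀
⠀⠀⠀⠀⠀⠀⠀⠀⠀⠀⠀⠀

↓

⠀⠀⠀⠀⠿⣿⠒⠒⠿⠿⠀⠀
⠀⠀⠀⠀⠂⠒⠂⠿⠂⠀⠀⠀
⠀⠀⠀⠀⠿⠿⣿⠿⠂⠀⠀⠀
⠀⠀⠀⠀⠒⠂⠒⣿⣿⠀⠀⠀
⠀⠀⠀⠀⣿⠂⣿⠒⠿⠀⠀⠀
⠀⠀⠀⠀⠿⠂⠒⠒⠂⠀⠀⠀
⠀⠀⠀⠀⠂⠂⣾⠒⠂⠀⠀⠀
⠀⠀⠀⠀⣿⠒⠒⠒⠿⠀⠀⠀
⠀⠀⠀⠀⠂⠒⣿⠒⠒⠀⠀⠀
⠀⠀⠀⠀⠀⠀⠀⠀⠀⠀⠀⠀
⠀⠀⠀⠀⠀⠀⠀⠀⠀⠀⠀⠀
⠀⠀⠀⠀⠀⠀⠀⠀⠀⠀⠀⠀

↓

⠀⠀⠀⠀⠂⠒⠂⠿⠂⠀⠀⠀
⠀⠀⠀⠀⠿⠿⣿⠿⠂⠀⠀⠀
⠀⠀⠀⠀⠒⠂⠒⣿⣿⠀⠀⠀
⠀⠀⠀⠀⣿⠂⣿⠒⠿⠀⠀⠀
⠀⠀⠀⠀⠿⠂⠒⠒⠂⠀⠀⠀
⠀⠀⠀⠀⠂⠂⣿⠒⠂⠀⠀⠀
⠀⠀⠀⠀⣿⠒⣾⠒⠿⠀⠀⠀
⠀⠀⠀⠀⠂⠒⣿⠒⠒⠀⠀⠀
⠀⠀⠀⠀⠴⠴⠂⠒⠒⠀⠀⠀
⠀⠀⠀⠀⠀⠀⠀⠀⠀⠀⠀⠀
⠀⠀⠀⠀⠀⠀⠀⠀⠀⠀⠀⠀
⠀⠀⠀⠀⠀⠀⠀⠀⠀⠀⠀⠀

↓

⠀⠀⠀⠀⠿⠿⣿⠿⠂⠀⠀⠀
⠀⠀⠀⠀⠒⠂⠒⣿⣿⠀⠀⠀
⠀⠀⠀⠀⣿⠂⣿⠒⠿⠀⠀⠀
⠀⠀⠀⠀⠿⠂⠒⠒⠂⠀⠀⠀
⠀⠀⠀⠀⠂⠂⣿⠒⠂⠀⠀⠀
⠀⠀⠀⠀⣿⠒⠒⠒⠿⠀⠀⠀
⠀⠀⠀⠀⠂⠒⣾⠒⠒⠀⠀⠀
⠀⠀⠀⠀⠴⠴⠂⠒⠒⠀⠀⠀
⠀⠀⠀⠀⠒⠒⠒⠂⠒⠀⠀⠀
⠀⠀⠀⠀⠀⠀⠀⠀⠀⠀⠀⠀
⠀⠀⠀⠀⠀⠀⠀⠀⠀⠀⠀⠀
⠀⠀⠀⠀⠀⠀⠀⠀⠀⠀⠀⠀

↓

⠀⠀⠀⠀⠒⠂⠒⣿⣿⠀⠀⠀
⠀⠀⠀⠀⣿⠂⣿⠒⠿⠀⠀⠀
⠀⠀⠀⠀⠿⠂⠒⠒⠂⠀⠀⠀
⠀⠀⠀⠀⠂⠂⣿⠒⠂⠀⠀⠀
⠀⠀⠀⠀⣿⠒⠒⠒⠿⠀⠀⠀
⠀⠀⠀⠀⠂⠒⣿⠒⠒⠀⠀⠀
⠀⠀⠀⠀⠴⠴⣾⠒⠒⠀⠀⠀
⠀⠀⠀⠀⠒⠒⠒⠂⠒⠀⠀⠀
⠀⠀⠀⠀⠴⠒⠒⠴⣿⠀⠀⠀
⠀⠀⠀⠀⠀⠀⠀⠀⠀⠀⠀⠀
⠀⠀⠀⠀⠀⠀⠀⠀⠀⠀⠀⠀
⠀⠀⠀⠀⠀⠀⠀⠀⠀⠀⠀⠀

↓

⠀⠀⠀⠀⣿⠂⣿⠒⠿⠀⠀⠀
⠀⠀⠀⠀⠿⠂⠒⠒⠂⠀⠀⠀
⠀⠀⠀⠀⠂⠂⣿⠒⠂⠀⠀⠀
⠀⠀⠀⠀⣿⠒⠒⠒⠿⠀⠀⠀
⠀⠀⠀⠀⠂⠒⣿⠒⠒⠀⠀⠀
⠀⠀⠀⠀⠴⠴⠂⠒⠒⠀⠀⠀
⠀⠀⠀⠀⠒⠒⣾⠂⠒⠀⠀⠀
⠀⠀⠀⠀⠴⠒⠒⠴⣿⠀⠀⠀
⠀⠀⠀⠀⠒⣿⠿⠒⠒⠀⠀⠀
⠀⠀⠀⠀⠀⠀⠀⠀⠀⠀⠀⠀
⠀⠀⠀⠀⠀⠀⠀⠀⠀⠀⠀⠀
⠀⠀⠀⠀⠀⠀⠀⠀⠀⠀⠀⠀

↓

⠀⠀⠀⠀⠿⠂⠒⠒⠂⠀⠀⠀
⠀⠀⠀⠀⠂⠂⣿⠒⠂⠀⠀⠀
⠀⠀⠀⠀⣿⠒⠒⠒⠿⠀⠀⠀
⠀⠀⠀⠀⠂⠒⣿⠒⠒⠀⠀⠀
⠀⠀⠀⠀⠴⠴⠂⠒⠒⠀⠀⠀
⠀⠀⠀⠀⠒⠒⠒⠂⠒⠀⠀⠀
⠀⠀⠀⠀⠴⠒⣾⠴⣿⠀⠀⠀
⠀⠀⠀⠀⠒⣿⠿⠒⠒⠀⠀⠀
⠀⠀⠀⠀⠂⠒⠂⠂⠂⠀⠀⠀
⠀⠀⠀⠀⠀⠀⠀⠀⠀⠀⠀⠀
⠀⠀⠀⠀⠀⠀⠀⠀⠀⠀⠀⠀
⠀⠀⠀⠀⠀⠀⠀⠀⠀⠀⠀⠀

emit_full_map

⠀⠒⠒⠂⠂⠂⠂⠒⠒⠒
⠴⠂⣿⣿⠴⠴⠂⠿⣿⠂
⣿⠴⠂⣿⣿⠒⠂⠒⣿⣿
⠴⠒⠒⠒⠴⠒⠒⠂⠒⠂
⠒⠒⠒⠿⣿⠴⣿⠂⠒⠒
⠿⣿⠒⠒⠿⠿⠀⠀⠀⠀
⠂⠒⠂⠿⠂⠀⠀⠀⠀⠀
⠿⠿⣿⠿⠂⠀⠀⠀⠀⠀
⠒⠂⠒⣿⣿⠀⠀⠀⠀⠀
⣿⠂⣿⠒⠿⠀⠀⠀⠀⠀
⠿⠂⠒⠒⠂⠀⠀⠀⠀⠀
⠂⠂⣿⠒⠂⠀⠀⠀⠀⠀
⣿⠒⠒⠒⠿⠀⠀⠀⠀⠀
⠂⠒⣿⠒⠒⠀⠀⠀⠀⠀
⠴⠴⠂⠒⠒⠀⠀⠀⠀⠀
⠒⠒⠒⠂⠒⠀⠀⠀⠀⠀
⠴⠒⣾⠴⣿⠀⠀⠀⠀⠀
⠒⣿⠿⠒⠒⠀⠀⠀⠀⠀
⠂⠒⠂⠂⠂⠀⠀⠀⠀⠀

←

⠀⠀⠀⠀⠀⠿⠂⠒⠒⠂⠀⠀
⠀⠀⠀⠀⠀⠂⠂⣿⠒⠂⠀⠀
⠀⠀⠀⠀⠀⣿⠒⠒⠒⠿⠀⠀
⠀⠀⠀⠀⠀⠂⠒⣿⠒⠒⠀⠀
⠀⠀⠀⠀⣿⠴⠴⠂⠒⠒⠀⠀
⠀⠀⠀⠀⠂⠒⠒⠒⠂⠒⠀⠀
⠀⠀⠀⠀⠴⠴⣾⠒⠴⣿⠀⠀
⠀⠀⠀⠀⠿⠒⣿⠿⠒⠒⠀⠀
⠀⠀⠀⠀⠂⠂⠒⠂⠂⠂⠀⠀
⠀⠀⠀⠀⠀⠀⠀⠀⠀⠀⠀⠀
⠀⠀⠀⠀⠀⠀⠀⠀⠀⠀⠀⠀
⠀⠀⠀⠀⠀⠀⠀⠀⠀⠀⠀⠀

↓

⠀⠀⠀⠀⠀⠂⠂⣿⠒⠂⠀⠀
⠀⠀⠀⠀⠀⣿⠒⠒⠒⠿⠀⠀
⠀⠀⠀⠀⠀⠂⠒⣿⠒⠒⠀⠀
⠀⠀⠀⠀⣿⠴⠴⠂⠒⠒⠀⠀
⠀⠀⠀⠀⠂⠒⠒⠒⠂⠒⠀⠀
⠀⠀⠀⠀⠴⠴⠒⠒⠴⣿⠀⠀
⠀⠀⠀⠀⠿⠒⣾⠿⠒⠒⠀⠀
⠀⠀⠀⠀⠂⠂⠒⠂⠂⠂⠀⠀
⠀⠀⠀⠀⠴⠒⠂⠴⠒⠀⠀⠀
⠀⠀⠀⠀⠀⠀⠀⠀⠀⠀⠀⠀
⠀⠀⠀⠀⠀⠀⠀⠀⠀⠀⠀⠀
⠀⠀⠀⠀⠀⠀⠀⠀⠀⠀⠀⠀

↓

⠀⠀⠀⠀⠀⣿⠒⠒⠒⠿⠀⠀
⠀⠀⠀⠀⠀⠂⠒⣿⠒⠒⠀⠀
⠀⠀⠀⠀⣿⠴⠴⠂⠒⠒⠀⠀
⠀⠀⠀⠀⠂⠒⠒⠒⠂⠒⠀⠀
⠀⠀⠀⠀⠴⠴⠒⠒⠴⣿⠀⠀
⠀⠀⠀⠀⠿⠒⣿⠿⠒⠒⠀⠀
⠀⠀⠀⠀⠂⠂⣾⠂⠂⠂⠀⠀
⠀⠀⠀⠀⠴⠒⠂⠴⠒⠀⠀⠀
⠀⠀⠀⠀⠒⠂⠴⠂⠒⠀⠀⠀
⠀⠀⠀⠀⠀⠀⠀⠀⠀⠀⠀⠀
⠀⠀⠀⠀⠀⠀⠀⠀⠀⠀⠀⠀
⠀⠀⠀⠀⠀⠀⠀⠀⠀⠀⠀⠀

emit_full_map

⠀⠀⠒⠒⠂⠂⠂⠂⠒⠒⠒
⠀⠴⠂⣿⣿⠴⠴⠂⠿⣿⠂
⠀⣿⠴⠂⣿⣿⠒⠂⠒⣿⣿
⠀⠴⠒⠒⠒⠴⠒⠒⠂⠒⠂
⠀⠒⠒⠒⠿⣿⠴⣿⠂⠒⠒
⠀⠿⣿⠒⠒⠿⠿⠀⠀⠀⠀
⠀⠂⠒⠂⠿⠂⠀⠀⠀⠀⠀
⠀⠿⠿⣿⠿⠂⠀⠀⠀⠀⠀
⠀⠒⠂⠒⣿⣿⠀⠀⠀⠀⠀
⠀⣿⠂⣿⠒⠿⠀⠀⠀⠀⠀
⠀⠿⠂⠒⠒⠂⠀⠀⠀⠀⠀
⠀⠂⠂⣿⠒⠂⠀⠀⠀⠀⠀
⠀⣿⠒⠒⠒⠿⠀⠀⠀⠀⠀
⠀⠂⠒⣿⠒⠒⠀⠀⠀⠀⠀
⣿⠴⠴⠂⠒⠒⠀⠀⠀⠀⠀
⠂⠒⠒⠒⠂⠒⠀⠀⠀⠀⠀
⠴⠴⠒⠒⠴⣿⠀⠀⠀⠀⠀
⠿⠒⣿⠿⠒⠒⠀⠀⠀⠀⠀
⠂⠂⣾⠂⠂⠂⠀⠀⠀⠀⠀
⠴⠒⠂⠴⠒⠀⠀⠀⠀⠀⠀
⠒⠂⠴⠂⠒⠀⠀⠀⠀⠀⠀


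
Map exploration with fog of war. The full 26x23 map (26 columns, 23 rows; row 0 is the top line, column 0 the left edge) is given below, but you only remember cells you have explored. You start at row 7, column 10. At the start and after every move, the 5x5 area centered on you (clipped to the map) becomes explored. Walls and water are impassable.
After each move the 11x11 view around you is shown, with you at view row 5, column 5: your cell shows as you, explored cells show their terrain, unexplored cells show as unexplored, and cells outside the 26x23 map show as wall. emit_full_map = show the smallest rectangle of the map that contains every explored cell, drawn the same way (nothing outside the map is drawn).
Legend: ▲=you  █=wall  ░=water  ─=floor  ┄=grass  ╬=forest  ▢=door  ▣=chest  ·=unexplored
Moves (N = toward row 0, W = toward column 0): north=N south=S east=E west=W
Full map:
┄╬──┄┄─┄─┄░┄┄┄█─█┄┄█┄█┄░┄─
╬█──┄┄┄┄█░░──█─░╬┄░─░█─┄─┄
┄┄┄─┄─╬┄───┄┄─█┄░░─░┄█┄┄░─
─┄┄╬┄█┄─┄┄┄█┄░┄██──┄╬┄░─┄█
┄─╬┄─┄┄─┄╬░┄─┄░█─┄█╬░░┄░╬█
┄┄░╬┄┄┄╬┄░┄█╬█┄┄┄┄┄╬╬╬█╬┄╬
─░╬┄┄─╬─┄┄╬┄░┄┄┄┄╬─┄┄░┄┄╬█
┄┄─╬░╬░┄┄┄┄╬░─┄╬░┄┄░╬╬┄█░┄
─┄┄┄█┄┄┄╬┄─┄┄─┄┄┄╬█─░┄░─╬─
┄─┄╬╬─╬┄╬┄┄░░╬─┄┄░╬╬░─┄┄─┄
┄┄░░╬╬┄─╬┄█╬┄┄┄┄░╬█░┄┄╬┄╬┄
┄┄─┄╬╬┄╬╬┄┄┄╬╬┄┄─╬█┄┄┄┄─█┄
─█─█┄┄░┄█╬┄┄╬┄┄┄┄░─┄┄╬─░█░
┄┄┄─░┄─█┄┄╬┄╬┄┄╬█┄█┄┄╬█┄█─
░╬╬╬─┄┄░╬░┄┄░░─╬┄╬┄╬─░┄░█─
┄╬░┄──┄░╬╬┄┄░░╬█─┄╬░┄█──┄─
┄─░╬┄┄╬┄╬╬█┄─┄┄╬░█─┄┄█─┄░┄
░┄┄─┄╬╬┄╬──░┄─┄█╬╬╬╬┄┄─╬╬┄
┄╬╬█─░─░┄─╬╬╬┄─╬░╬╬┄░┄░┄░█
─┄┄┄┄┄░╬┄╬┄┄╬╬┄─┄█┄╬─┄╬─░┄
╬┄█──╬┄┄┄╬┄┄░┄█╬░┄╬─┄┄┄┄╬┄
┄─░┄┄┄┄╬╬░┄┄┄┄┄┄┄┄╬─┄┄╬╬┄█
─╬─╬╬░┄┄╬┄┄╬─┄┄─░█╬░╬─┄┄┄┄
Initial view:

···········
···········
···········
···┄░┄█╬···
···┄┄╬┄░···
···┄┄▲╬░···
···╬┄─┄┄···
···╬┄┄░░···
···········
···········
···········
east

···········
···········
···········
··┄░┄█╬█···
··┄┄╬┄░┄···
··┄┄┄▲░─···
··╬┄─┄┄─···
··╬┄┄░░╬···
···········
···········
···········

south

···········
···········
··┄░┄█╬█···
··┄┄╬┄░┄···
··┄┄┄╬░─···
··╬┄─▲┄─···
··╬┄┄░░╬···
···┄█╬┄┄···
···········
···········
···········

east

···········
···········
·┄░┄█╬█····
·┄┄╬┄░┄┄···
·┄┄┄╬░─┄···
·╬┄─┄▲─┄···
·╬┄┄░░╬─···
··┄█╬┄┄┄···
···········
···········
···········

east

···········
···········
┄░┄█╬█·····
┄┄╬┄░┄┄┄···
┄┄┄╬░─┄╬···
╬┄─┄┄▲┄┄···
╬┄┄░░╬─┄···
·┄█╬┄┄┄┄···
···········
···········
···········

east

···········
···········
░┄█╬█······
┄╬┄░┄┄┄┄···
┄┄╬░─┄╬░···
┄─┄┄─▲┄┄···
┄┄░░╬─┄┄···
┄█╬┄┄┄┄░···
···········
···········
···········

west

···········
···········
┄░┄█╬█·····
┄┄╬┄░┄┄┄┄··
┄┄┄╬░─┄╬░··
╬┄─┄┄▲┄┄┄··
╬┄┄░░╬─┄┄··
·┄█╬┄┄┄┄░··
···········
···········
···········

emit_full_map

┄░┄█╬█···
┄┄╬┄░┄┄┄┄
┄┄┄╬░─┄╬░
╬┄─┄┄▲┄┄┄
╬┄┄░░╬─┄┄
·┄█╬┄┄┄┄░

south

···········
┄░┄█╬█·····
┄┄╬┄░┄┄┄┄··
┄┄┄╬░─┄╬░··
╬┄─┄┄─┄┄┄··
╬┄┄░░▲─┄┄··
·┄█╬┄┄┄┄░··
···┄╬╬┄┄···
···········
···········
···········

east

···········
░┄█╬█······
┄╬┄░┄┄┄┄···
┄┄╬░─┄╬░···
┄─┄┄─┄┄┄···
┄┄░░╬▲┄┄···
┄█╬┄┄┄┄░···
··┄╬╬┄┄─···
···········
···········
···········

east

···········
┄█╬█·······
╬┄░┄┄┄┄····
┄╬░─┄╬░┄···
─┄┄─┄┄┄╬···
┄░░╬─▲┄░···
█╬┄┄┄┄░╬···
·┄╬╬┄┄─╬···
···········
···········
···········

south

┄█╬█·······
╬┄░┄┄┄┄····
┄╬░─┄╬░┄···
─┄┄─┄┄┄╬···
┄░░╬─┄┄░···
█╬┄┄┄▲░╬···
·┄╬╬┄┄─╬···
···┄┄┄┄░···
···········
···········
···········

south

╬┄░┄┄┄┄····
┄╬░─┄╬░┄···
─┄┄─┄┄┄╬···
┄░░╬─┄┄░···
█╬┄┄┄┄░╬···
·┄╬╬┄▲─╬···
···┄┄┄┄░···
···┄┄╬█┄···
···········
···········
···········

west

┄╬┄░┄┄┄┄···
┄┄╬░─┄╬░┄··
┄─┄┄─┄┄┄╬··
┄┄░░╬─┄┄░··
┄█╬┄┄┄┄░╬··
··┄╬╬▲┄─╬··
···╬┄┄┄┄░··
···╬┄┄╬█┄··
···········
···········
···········

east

╬┄░┄┄┄┄····
┄╬░─┄╬░┄···
─┄┄─┄┄┄╬···
┄░░╬─┄┄░···
█╬┄┄┄┄░╬···
·┄╬╬┄▲─╬···
··╬┄┄┄┄░···
··╬┄┄╬█┄···
···········
···········
···········

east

┄░┄┄┄┄·····
╬░─┄╬░┄····
┄┄─┄┄┄╬····
░░╬─┄┄░╬···
╬┄┄┄┄░╬█···
┄╬╬┄┄▲╬█···
·╬┄┄┄┄░─···
·╬┄┄╬█┄█···
···········
···········
···········

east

░┄┄┄┄······
░─┄╬░┄·····
┄─┄┄┄╬·····
░╬─┄┄░╬╬···
┄┄┄┄░╬█░···
╬╬┄┄─▲█┄···
╬┄┄┄┄░─┄···
╬┄┄╬█┄█┄···
···········
···········
···········

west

┄░┄┄┄┄·····
╬░─┄╬░┄····
┄┄─┄┄┄╬····
░░╬─┄┄░╬╬··
╬┄┄┄┄░╬█░··
┄╬╬┄┄▲╬█┄··
·╬┄┄┄┄░─┄··
·╬┄┄╬█┄█┄··
···········
···········
···········

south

╬░─┄╬░┄····
┄┄─┄┄┄╬····
░░╬─┄┄░╬╬··
╬┄┄┄┄░╬█░··
┄╬╬┄┄─╬█┄··
·╬┄┄┄▲░─┄··
·╬┄┄╬█┄█┄··
···─╬┄╬┄···
···········
···········
···········

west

┄╬░─┄╬░┄···
─┄┄─┄┄┄╬···
┄░░╬─┄┄░╬╬·
█╬┄┄┄┄░╬█░·
·┄╬╬┄┄─╬█┄·
··╬┄┄▲┄░─┄·
··╬┄┄╬█┄█┄·
···░─╬┄╬┄··
···········
···········
···········

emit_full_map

┄░┄█╬█······
┄┄╬┄░┄┄┄┄···
┄┄┄╬░─┄╬░┄··
╬┄─┄┄─┄┄┄╬··
╬┄┄░░╬─┄┄░╬╬
·┄█╬┄┄┄┄░╬█░
···┄╬╬┄┄─╬█┄
····╬┄┄▲┄░─┄
····╬┄┄╬█┄█┄
·····░─╬┄╬┄·

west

┄┄╬░─┄╬░┄··
┄─┄┄─┄┄┄╬··
┄┄░░╬─┄┄░╬╬
┄█╬┄┄┄┄░╬█░
··┄╬╬┄┄─╬█┄
···╬┄▲┄┄░─┄
···╬┄┄╬█┄█┄
···░░─╬┄╬┄·
···········
···········
···········

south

┄─┄┄─┄┄┄╬··
┄┄░░╬─┄┄░╬╬
┄█╬┄┄┄┄░╬█░
··┄╬╬┄┄─╬█┄
···╬┄┄┄┄░─┄
···╬┄▲╬█┄█┄
···░░─╬┄╬┄·
···░░╬█─···
···········
···········
···········

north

┄┄╬░─┄╬░┄··
┄─┄┄─┄┄┄╬··
┄┄░░╬─┄┄░╬╬
┄█╬┄┄┄┄░╬█░
··┄╬╬┄┄─╬█┄
···╬┄▲┄┄░─┄
···╬┄┄╬█┄█┄
···░░─╬┄╬┄·
···░░╬█─···
···········
···········

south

┄─┄┄─┄┄┄╬··
┄┄░░╬─┄┄░╬╬
┄█╬┄┄┄┄░╬█░
··┄╬╬┄┄─╬█┄
···╬┄┄┄┄░─┄
···╬┄▲╬█┄█┄
···░░─╬┄╬┄·
···░░╬█─···
···········
···········
···········

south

┄┄░░╬─┄┄░╬╬
┄█╬┄┄┄┄░╬█░
··┄╬╬┄┄─╬█┄
···╬┄┄┄┄░─┄
···╬┄┄╬█┄█┄
···░░▲╬┄╬┄·
···░░╬█─···
···─┄┄╬░···
···········
···········
···········

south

┄█╬┄┄┄┄░╬█░
··┄╬╬┄┄─╬█┄
···╬┄┄┄┄░─┄
···╬┄┄╬█┄█┄
···░░─╬┄╬┄·
···░░▲█─···
···─┄┄╬░···
···┄─┄█╬···
···········
···········
···········

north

┄┄░░╬─┄┄░╬╬
┄█╬┄┄┄┄░╬█░
··┄╬╬┄┄─╬█┄
···╬┄┄┄┄░─┄
···╬┄┄╬█┄█┄
···░░▲╬┄╬┄·
···░░╬█─···
···─┄┄╬░···
···┄─┄█╬···
···········
···········

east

┄░░╬─┄┄░╬╬·
█╬┄┄┄┄░╬█░·
·┄╬╬┄┄─╬█┄·
··╬┄┄┄┄░─┄·
··╬┄┄╬█┄█┄·
··░░─▲┄╬┄··
··░░╬█─┄···
··─┄┄╬░█···
··┄─┄█╬····
···········
···········

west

┄┄░░╬─┄┄░╬╬
┄█╬┄┄┄┄░╬█░
··┄╬╬┄┄─╬█┄
···╬┄┄┄┄░─┄
···╬┄┄╬█┄█┄
···░░▲╬┄╬┄·
···░░╬█─┄··
···─┄┄╬░█··
···┄─┄█╬···
···········
···········

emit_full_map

┄░┄█╬█······
┄┄╬┄░┄┄┄┄···
┄┄┄╬░─┄╬░┄··
╬┄─┄┄─┄┄┄╬··
╬┄┄░░╬─┄┄░╬╬
·┄█╬┄┄┄┄░╬█░
···┄╬╬┄┄─╬█┄
····╬┄┄┄┄░─┄
····╬┄┄╬█┄█┄
····░░▲╬┄╬┄·
····░░╬█─┄··
····─┄┄╬░█··
····┄─┄█╬···

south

┄█╬┄┄┄┄░╬█░
··┄╬╬┄┄─╬█┄
···╬┄┄┄┄░─┄
···╬┄┄╬█┄█┄
···░░─╬┄╬┄·
···░░▲█─┄··
···─┄┄╬░█··
···┄─┄█╬···
···········
···········
···········

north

┄┄░░╬─┄┄░╬╬
┄█╬┄┄┄┄░╬█░
··┄╬╬┄┄─╬█┄
···╬┄┄┄┄░─┄
···╬┄┄╬█┄█┄
···░░▲╬┄╬┄·
···░░╬█─┄··
···─┄┄╬░█··
···┄─┄█╬···
···········
···········

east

┄░░╬─┄┄░╬╬·
█╬┄┄┄┄░╬█░·
·┄╬╬┄┄─╬█┄·
··╬┄┄┄┄░─┄·
··╬┄┄╬█┄█┄·
··░░─▲┄╬┄··
··░░╬█─┄···
··─┄┄╬░█···
··┄─┄█╬····
···········
···········

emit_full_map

┄░┄█╬█······
┄┄╬┄░┄┄┄┄···
┄┄┄╬░─┄╬░┄··
╬┄─┄┄─┄┄┄╬··
╬┄┄░░╬─┄┄░╬╬
·┄█╬┄┄┄┄░╬█░
···┄╬╬┄┄─╬█┄
····╬┄┄┄┄░─┄
····╬┄┄╬█┄█┄
····░░─▲┄╬┄·
····░░╬█─┄··
····─┄┄╬░█··
····┄─┄█╬···
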